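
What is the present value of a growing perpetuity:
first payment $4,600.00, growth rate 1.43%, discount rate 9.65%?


Formula: PV = C / (r - g)
Spread: r - g = 0.0965 - 0.0143 = 0.0822
Substituting: PV = $4,600.00 / 0.0822
PV = $55,961.07

$55,961.07


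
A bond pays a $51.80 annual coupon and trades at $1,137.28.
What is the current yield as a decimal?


Formula: Current yield = annual coupon / price
Substituting: CY = $51.80 / $1,137.28
CY = 0.045547

0.045547


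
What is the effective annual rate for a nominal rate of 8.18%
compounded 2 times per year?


Formula: EAR = (1 + r/m)^m - 1
Period rate: r/m = 0.0818 / 2 = 0.0409
Compounding: (1 + 0.0409)^2 = 1.083473
EAR = 1.083473 - 1 = 0.083473

0.083473


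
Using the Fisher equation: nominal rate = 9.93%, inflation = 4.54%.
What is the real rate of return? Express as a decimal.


Formula: (1 + r_real) = (1 + r_nom) / (1 + inflation)
Substituting: (1 + r_real) = 1.0993 / 1.0454
(1 + r_real) = 1.051559
r_real = 1.051559 - 1 = 0.051559

0.051559


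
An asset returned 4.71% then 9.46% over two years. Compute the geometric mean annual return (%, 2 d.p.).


Formula: Geometric mean = ((1+r1)*(1+r2))^(1/2) - 1
Product: (1 + 0.0471) * (1 + 0.0946) = 1.0471 * 1.0946 = 1.146156
Square root: 1.146156^0.5 = 1.070587
Geometric mean = 1.070587 - 1 = 0.070587
As percentage: 7.06%

7.06%


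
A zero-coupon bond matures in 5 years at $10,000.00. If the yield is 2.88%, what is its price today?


Formula: Price = FV / (1 + r)^n
Substituting: Price = $10,000.00 / (1 + 0.0288)^5
Discount factor: (1.0288)^5 = 1.152537
Price = $10,000.00 / 1.152537 = $8,676.51

$8,676.51


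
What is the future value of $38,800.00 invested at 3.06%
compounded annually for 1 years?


Formula: FV = P * (1 + r)^n
Substituting: FV = $38,800.00 * (1 + 0.0306)^1
Growth factor: (1.0306)^1 = 1.0306
FV = $38,800.00 * 1.0306 = $39,987.28

$39,987.28


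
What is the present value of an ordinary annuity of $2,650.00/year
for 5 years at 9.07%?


Formula: PV = PMT * (1 - (1+r)^(-n)) / r
Discount factor: (1 + 0.0907)^(-5) = 0.647848
Bracket: 1 - 0.647848 = 0.352152
PV = $2,650.00 * 0.352152 / 0.0907 = $10,288.88

$10,288.88


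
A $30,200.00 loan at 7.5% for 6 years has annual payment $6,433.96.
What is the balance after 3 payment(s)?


Formula: Balance = PV*(1+r)^k - PMT*((1+r)^k - 1)/r
Growth: (1 + 0.075)^3 = 1.242297
Accumulated factor: ((1+r)^k - 1)/r = 3.230625
Balance = $30,200.00 * 1.242297 - $6,433.96 * 3.230625
Balance = $16,731.65

$16,731.65


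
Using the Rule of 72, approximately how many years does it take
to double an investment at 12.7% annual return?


Formula: Years ≈ 72 / r
Substituting: Years ≈ 72 / 12.7
Years ≈ 5.7

5.7 years


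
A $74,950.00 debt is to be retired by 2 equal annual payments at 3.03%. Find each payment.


Formula: PMT = PV * r / (1 - (1+r)^(-n))
Denominator: 1 - (1 + 0.0303)^(-2) = 0.057953
Numerator: $74,950.00 * 0.0303 = 2270.985
PMT = 2270.985 / 0.057953 = $39,186.71

$39,186.71


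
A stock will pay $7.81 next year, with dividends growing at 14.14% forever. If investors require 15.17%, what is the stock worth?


Formula: P = D1 / (r - g)
Spread: r - g = 0.1517 - 0.1414 = 0.0103
Substituting: P = $7.81 / 0.0103
P = $758.25

$758.25


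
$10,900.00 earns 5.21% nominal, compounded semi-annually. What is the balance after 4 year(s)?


Formula: FV = P * (1 + r/m)^(m*t)
Period rate: r/m = 0.0521 / 2 = 0.02605
Total periods: m*t = 2 * 4 = 8
Growth factor: (1 + 0.02605)^8 = 1.228424
FV = $10,900.00 * 1.228424 = $13,389.82

$13,389.82


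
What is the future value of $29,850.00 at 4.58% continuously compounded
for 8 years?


Formula: FV = P * e^(r*t)
Exponent: r*t = 0.0458 * 8 = 0.3664
e^(0.3664) = 1.442532
FV = $29,850.00 * 1.442532 = $43,059.58

$43,059.58


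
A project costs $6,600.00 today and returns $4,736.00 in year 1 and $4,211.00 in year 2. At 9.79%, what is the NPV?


Formula: NPV = C0 + C1/(1+r) + C2/(1+r)^2
Discount C1: $4,736.00 / (1 + 0.0979) = $4,313.69
Discount C2: $4,211.00 / (1 + 0.0979)^2 = $3,493.49
NPV = -$6,600.00 + $4,313.69 + $3,493.49 = $1,207.18

$1,207.18


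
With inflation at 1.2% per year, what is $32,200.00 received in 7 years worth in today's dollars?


Formula: Real value = nominal / (1 + inflation)^years
Price level: (1 + 0.012)^7 = 1.087085
Real value = $32,200.00 / 1.087085 = $29,620.49

$29,620.49


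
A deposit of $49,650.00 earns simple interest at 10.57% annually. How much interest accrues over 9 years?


Formula: I = P * r * t
Substituting: I = $49,650.00 * 0.1057 * 9
Step: I = $49,650.00 * 0.9513
I = $47,232.05

$47,232.05


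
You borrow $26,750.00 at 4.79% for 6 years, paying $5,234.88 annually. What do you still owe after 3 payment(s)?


Formula: Balance = PV*(1+r)^k - PMT*((1+r)^k - 1)/r
Growth: (1 + 0.0479)^3 = 1.150693
Accumulated factor: ((1+r)^k - 1)/r = 3.145994
Balance = $26,750.00 * 1.150693 - $5,234.88 * 3.145994
Balance = $14,312.14

$14,312.14


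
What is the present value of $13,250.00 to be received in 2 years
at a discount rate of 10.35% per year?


Formula: PV = FV / (1 + r)^n
Substituting: PV = $13,250.00 / (1 + 0.1035)^2
Discount factor: (1.1035)^2 = 1.217712
PV = $13,250.00 / 1.217712 = $10,881.06

$10,881.06


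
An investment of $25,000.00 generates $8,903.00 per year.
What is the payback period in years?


Formula: Payback = investment / annual cash flow
Substituting: Payback = $25,000.00 / $8,903.00
Payback = 2.808 years

2.808 years


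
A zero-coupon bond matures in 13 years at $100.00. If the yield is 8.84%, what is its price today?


Formula: Price = FV / (1 + r)^n
Substituting: Price = $100.00 / (1 + 0.0884)^13
Discount factor: (1.0884)^13 = 3.007814
Price = $100.00 / 3.007814 = $33.25

$33.25


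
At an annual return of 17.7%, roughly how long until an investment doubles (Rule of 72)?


Formula: Years ≈ 72 / r
Substituting: Years ≈ 72 / 17.7
Years ≈ 4.1

4.1 years


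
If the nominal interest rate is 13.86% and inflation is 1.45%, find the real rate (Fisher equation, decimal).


Formula: (1 + r_real) = (1 + r_nom) / (1 + inflation)
Substituting: (1 + r_real) = 1.1386 / 1.0145
(1 + r_real) = 1.122326
r_real = 1.122326 - 1 = 0.122326

0.122326


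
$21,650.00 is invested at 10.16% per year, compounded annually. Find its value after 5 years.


Formula: FV = P * (1 + r)^n
Substituting: FV = $21,650.00 * (1 + 0.1016)^5
Growth factor: (1.1016)^5 = 1.622257
FV = $21,650.00 * 1.622257 = $35,121.86

$35,121.86


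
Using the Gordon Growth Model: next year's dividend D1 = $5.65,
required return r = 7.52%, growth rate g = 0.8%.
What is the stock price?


Formula: P = D1 / (r - g)
Spread: r - g = 0.0752 - 0.008 = 0.0672
Substituting: P = $5.65 / 0.0672
P = $84.08

$84.08


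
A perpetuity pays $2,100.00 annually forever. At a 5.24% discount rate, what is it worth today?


Formula: PV = C / r
Substituting: PV = $2,100.00 / 0.0524
PV = $40,076.34

$40,076.34


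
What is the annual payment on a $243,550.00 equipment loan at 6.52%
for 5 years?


Formula: PMT = PV * r / (1 - (1+r)^(-n))
Denominator: 1 - (1 + 0.0652)^(-5) = 0.270804
Numerator: $243,550.00 * 0.0652 = 15879.46
PMT = 15879.46 / 0.270804 = $58,638.18

$58,638.18


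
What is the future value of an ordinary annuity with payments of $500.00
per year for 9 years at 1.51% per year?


Formula: FV = PMT * ((1+r)^n - 1) / r
Growth factor: (1 + 0.0151)^9 = 1.144404
Numerator: 1.144404 - 1 = 0.144404
FV = $500.00 * 0.144404 / 0.0151 = $4,781.60

$4,781.60


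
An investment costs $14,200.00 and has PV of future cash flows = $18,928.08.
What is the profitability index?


Formula: PI = PV(cash flows) / initial investment
Substituting: PI = $18,928.08 / $14,200.00
PI = 1.333

1.333


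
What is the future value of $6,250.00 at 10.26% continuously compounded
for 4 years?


Formula: FV = P * e^(r*t)
Exponent: r*t = 0.1026 * 4 = 0.4104
e^(0.4104) = 1.507421
FV = $6,250.00 * 1.507421 = $9,421.38

$9,421.38


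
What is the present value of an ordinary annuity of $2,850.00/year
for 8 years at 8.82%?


Formula: PV = PMT * (1 - (1+r)^(-n)) / r
Discount factor: (1 + 0.0882)^(-8) = 0.508546
Bracket: 1 - 0.508546 = 0.491454
PV = $2,850.00 * 0.491454 / 0.0882 = $15,880.32

$15,880.32


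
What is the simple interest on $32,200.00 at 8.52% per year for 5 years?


Formula: I = P * r * t
Substituting: I = $32,200.00 * 0.0852 * 5
Step: I = $32,200.00 * 0.426
I = $13,717.20

$13,717.20


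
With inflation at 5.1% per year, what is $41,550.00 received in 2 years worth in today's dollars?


Formula: Real value = nominal / (1 + inflation)^years
Price level: (1 + 0.051)^2 = 1.104601
Real value = $41,550.00 / 1.104601 = $37,615.39

$37,615.39


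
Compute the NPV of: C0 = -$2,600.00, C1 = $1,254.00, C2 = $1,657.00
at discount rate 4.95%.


Formula: NPV = C0 + C1/(1+r) + C2/(1+r)^2
Discount C1: $1,254.00 / (1 + 0.0495) = $1,194.85
Discount C2: $1,657.00 / (1 + 0.0495)^2 = $1,504.38
NPV = -$2,600.00 + $1,194.85 + $1,504.38 = $99.23

$99.23


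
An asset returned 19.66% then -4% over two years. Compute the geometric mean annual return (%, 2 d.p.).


Formula: Geometric mean = ((1+r1)*(1+r2))^(1/2) - 1
Product: (1 + 0.1966) * (1 + -0.04) = 1.1966 * 0.96 = 1.148736
Square root: 1.148736^0.5 = 1.071791
Geometric mean = 1.071791 - 1 = 0.071791
As percentage: 7.18%

7.18%


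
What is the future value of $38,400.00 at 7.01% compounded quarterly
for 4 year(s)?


Formula: FV = P * (1 + r/m)^(m*t)
Period rate: r/m = 0.0701 / 4 = 0.017525
Total periods: m*t = 4 * 4 = 16
Growth factor: (1 + 0.017525)^16 = 1.320448
FV = $38,400.00 * 1.320448 = $50,705.22

$50,705.22


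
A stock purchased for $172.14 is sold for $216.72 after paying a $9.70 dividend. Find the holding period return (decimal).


Formula: HPR = (P1 - P0 + D) / P0
Gain: $216.72 - $172.14 + $9.70 = $54.28
HPR = $54.28 / $172.14 = 0.3153

0.3153


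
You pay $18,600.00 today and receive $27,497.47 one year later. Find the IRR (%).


Formula: IRR = C1/C0 - 1
Substituting: IRR = $27,497.47 / $18,600.00 - 1
Ratio: 1.478359 - 1 = 0.478359
IRR = 47.8359%

47.8359%


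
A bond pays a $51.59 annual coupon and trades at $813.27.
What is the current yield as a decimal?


Formula: Current yield = annual coupon / price
Substituting: CY = $51.59 / $813.27
CY = 0.063435

0.063435


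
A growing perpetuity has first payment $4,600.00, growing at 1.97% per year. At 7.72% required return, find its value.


Formula: PV = C / (r - g)
Spread: r - g = 0.0772 - 0.0197 = 0.0575
Substituting: PV = $4,600.00 / 0.0575
PV = $80,000.00

$80,000.00


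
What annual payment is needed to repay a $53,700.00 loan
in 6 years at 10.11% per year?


Formula: PMT = PV * r / (1 - (1+r)^(-n))
Denominator: 1 - (1 + 0.1011)^(-6) = 0.438901
Numerator: $53,700.00 * 0.1011 = 5429.07
PMT = 5429.07 / 0.438901 = $12,369.69

$12,369.69


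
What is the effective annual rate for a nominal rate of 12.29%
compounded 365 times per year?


Formula: EAR = (1 + r/m)^m - 1
Period rate: r/m = 0.1229 / 365 = 0.000337
Compounding: (1 + 0.000337)^365 = 1.130748
EAR = 1.130748 - 1 = 0.130748

0.130748


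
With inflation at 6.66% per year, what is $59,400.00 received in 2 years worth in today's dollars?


Formula: Real value = nominal / (1 + inflation)^years
Price level: (1 + 0.0666)^2 = 1.137636
Real value = $59,400.00 / 1.137636 = $52,213.56

$52,213.56


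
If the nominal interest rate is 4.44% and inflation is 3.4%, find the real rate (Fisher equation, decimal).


Formula: (1 + r_real) = (1 + r_nom) / (1 + inflation)
Substituting: (1 + r_real) = 1.0444 / 1.034
(1 + r_real) = 1.010058
r_real = 1.010058 - 1 = 0.010058

0.010058


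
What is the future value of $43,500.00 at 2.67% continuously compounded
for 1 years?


Formula: FV = P * e^(r*t)
Exponent: r*t = 0.0267 * 1 = 0.0267
e^(0.0267) = 1.02706
FV = $43,500.00 * 1.02706 = $44,677.09

$44,677.09


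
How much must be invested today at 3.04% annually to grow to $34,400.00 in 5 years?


Formula: PV = FV / (1 + r)^n
Substituting: PV = $34,400.00 / (1 + 0.0304)^5
Discount factor: (1.0304)^5 = 1.161527
PV = $34,400.00 / 1.161527 = $29,616.19

$29,616.19


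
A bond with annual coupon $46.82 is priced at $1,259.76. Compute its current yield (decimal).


Formula: Current yield = annual coupon / price
Substituting: CY = $46.82 / $1,259.76
CY = 0.037166

0.037166


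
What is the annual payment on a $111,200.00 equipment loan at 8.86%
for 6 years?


Formula: PMT = PV * r / (1 - (1+r)^(-n))
Denominator: 1 - (1 + 0.0886)^(-6) = 0.399117
Numerator: $111,200.00 * 0.0886 = 9852.32
PMT = 9852.32 / 0.399117 = $24,685.30

$24,685.30


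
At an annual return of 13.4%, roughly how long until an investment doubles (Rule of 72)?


Formula: Years ≈ 72 / r
Substituting: Years ≈ 72 / 13.4
Years ≈ 5.4

5.4 years


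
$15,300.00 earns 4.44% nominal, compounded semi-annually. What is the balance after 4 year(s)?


Formula: FV = P * (1 + r/m)^(m*t)
Period rate: r/m = 0.0444 / 2 = 0.0222
Total periods: m*t = 2 * 4 = 8
Growth factor: (1 + 0.0222)^8 = 1.19203
FV = $15,300.00 * 1.19203 = $18,238.05

$18,238.05


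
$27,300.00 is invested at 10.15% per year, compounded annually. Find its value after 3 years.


Formula: FV = P * (1 + r)^n
Substituting: FV = $27,300.00 * (1 + 0.1015)^3
Growth factor: (1.1015)^3 = 1.336452
FV = $27,300.00 * 1.336452 = $36,485.15

$36,485.15


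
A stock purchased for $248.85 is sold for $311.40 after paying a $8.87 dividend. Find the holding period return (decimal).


Formula: HPR = (P1 - P0 + D) / P0
Gain: $311.40 - $248.85 + $8.87 = $71.42
HPR = $71.42 / $248.85 = 0.287

0.287


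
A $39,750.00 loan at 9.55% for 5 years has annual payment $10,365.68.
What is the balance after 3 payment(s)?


Formula: Balance = PV*(1+r)^k - PMT*((1+r)^k - 1)/r
Growth: (1 + 0.0955)^3 = 1.314732
Accumulated factor: ((1+r)^k - 1)/r = 3.29562
Balance = $39,750.00 * 1.314732 - $10,365.68 * 3.29562
Balance = $18,099.24

$18,099.24


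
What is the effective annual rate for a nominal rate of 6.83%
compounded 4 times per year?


Formula: EAR = (1 + r/m)^m - 1
Period rate: r/m = 0.0683 / 4 = 0.017075
Compounding: (1 + 0.017075)^4 = 1.070069
EAR = 1.070069 - 1 = 0.070069

0.070069


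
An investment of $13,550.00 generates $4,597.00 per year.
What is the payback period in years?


Formula: Payback = investment / annual cash flow
Substituting: Payback = $13,550.00 / $4,597.00
Payback = 2.9476 years

2.9476 years


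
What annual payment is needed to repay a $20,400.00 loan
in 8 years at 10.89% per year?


Formula: PMT = PV * r / (1 - (1+r)^(-n))
Denominator: 1 - (1 + 0.1089)^(-8) = 0.562618
Numerator: $20,400.00 * 0.1089 = 2221.56
PMT = 2221.56 / 0.562618 = $3,948.61

$3,948.61


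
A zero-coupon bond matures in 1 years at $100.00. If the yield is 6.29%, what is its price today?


Formula: Price = FV / (1 + r)^n
Substituting: Price = $100.00 / (1 + 0.0629)^1
Discount factor: (1.0629)^1 = 1.0629
Price = $100.00 / 1.0629 = $94.08

$94.08


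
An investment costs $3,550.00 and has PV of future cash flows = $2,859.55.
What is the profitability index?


Formula: PI = PV(cash flows) / initial investment
Substituting: PI = $2,859.55 / $3,550.00
PI = 0.8055

0.8055


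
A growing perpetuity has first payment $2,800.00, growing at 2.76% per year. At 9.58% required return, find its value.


Formula: PV = C / (r - g)
Spread: r - g = 0.0958 - 0.0276 = 0.0682
Substituting: PV = $2,800.00 / 0.0682
PV = $41,055.72

$41,055.72


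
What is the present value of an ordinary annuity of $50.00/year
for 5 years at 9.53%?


Formula: PV = PMT * (1 - (1+r)^(-n)) / r
Discount factor: (1 + 0.0953)^(-5) = 0.634358
Bracket: 1 - 0.634358 = 0.365642
PV = $50.00 * 0.365642 / 0.0953 = $191.84

$191.84


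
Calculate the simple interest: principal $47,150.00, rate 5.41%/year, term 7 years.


Formula: I = P * r * t
Substituting: I = $47,150.00 * 0.0541 * 7
Step: I = $47,150.00 * 0.3787
I = $17,855.71

$17,855.71


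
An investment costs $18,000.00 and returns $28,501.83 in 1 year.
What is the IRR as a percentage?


Formula: IRR = C1/C0 - 1
Substituting: IRR = $28,501.83 / $18,000.00 - 1
Ratio: 1.583435 - 1 = 0.583435
IRR = 58.3435%

58.3435%


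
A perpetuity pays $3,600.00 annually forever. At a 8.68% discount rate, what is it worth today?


Formula: PV = C / r
Substituting: PV = $3,600.00 / 0.0868
PV = $41,474.65

$41,474.65


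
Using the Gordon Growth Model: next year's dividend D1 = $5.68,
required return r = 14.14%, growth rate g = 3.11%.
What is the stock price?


Formula: P = D1 / (r - g)
Spread: r - g = 0.1414 - 0.0311 = 0.1103
Substituting: P = $5.68 / 0.1103
P = $51.50

$51.50


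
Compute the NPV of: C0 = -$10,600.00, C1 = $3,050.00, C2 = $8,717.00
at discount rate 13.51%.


Formula: NPV = C0 + C1/(1+r) + C2/(1+r)^2
Discount C1: $3,050.00 / (1 + 0.1351) = $2,686.99
Discount C2: $8,717.00 / (1 + 0.1351)^2 = $6,765.48
NPV = -$10,600.00 + $2,686.99 + $6,765.48 = -$1,147.53

-$1,147.53


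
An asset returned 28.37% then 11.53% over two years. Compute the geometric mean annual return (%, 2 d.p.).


Formula: Geometric mean = ((1+r1)*(1+r2))^(1/2) - 1
Product: (1 + 0.2837) * (1 + 0.1153) = 1.2837 * 1.1153 = 1.431711
Square root: 1.431711^0.5 = 1.196541
Geometric mean = 1.196541 - 1 = 0.196541
As percentage: 19.65%

19.65%


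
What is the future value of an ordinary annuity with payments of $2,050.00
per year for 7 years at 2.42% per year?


Formula: FV = PMT * ((1+r)^n - 1) / r
Growth factor: (1 + 0.0242)^7 = 1.182207
Numerator: 1.182207 - 1 = 0.182207
FV = $2,050.00 * 0.182207 / 0.0242 = $15,434.86

$15,434.86


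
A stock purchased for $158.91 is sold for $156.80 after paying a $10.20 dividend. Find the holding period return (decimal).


Formula: HPR = (P1 - P0 + D) / P0
Gain: $156.80 - $158.91 + $10.20 = $8.09
HPR = $8.09 / $158.91 = 0.0509

0.0509


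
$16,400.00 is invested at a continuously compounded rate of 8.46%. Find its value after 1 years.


Formula: FV = P * e^(r*t)
Exponent: r*t = 0.0846 * 1 = 0.0846
e^(0.0846) = 1.088282
FV = $16,400.00 * 1.088282 = $17,847.82

$17,847.82


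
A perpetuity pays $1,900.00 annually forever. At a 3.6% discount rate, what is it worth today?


Formula: PV = C / r
Substituting: PV = $1,900.00 / 0.036
PV = $52,777.78

$52,777.78


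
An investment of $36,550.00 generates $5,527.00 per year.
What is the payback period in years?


Formula: Payback = investment / annual cash flow
Substituting: Payback = $36,550.00 / $5,527.00
Payback = 6.613 years

6.613 years


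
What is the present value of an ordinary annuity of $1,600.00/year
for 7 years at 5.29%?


Formula: PV = PMT * (1 - (1+r)^(-n)) / r
Discount factor: (1 + 0.0529)^(-7) = 0.697092
Bracket: 1 - 0.697092 = 0.302908
PV = $1,600.00 * 0.302908 / 0.0529 = $9,161.68

$9,161.68


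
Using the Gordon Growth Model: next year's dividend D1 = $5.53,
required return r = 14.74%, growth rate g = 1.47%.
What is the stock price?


Formula: P = D1 / (r - g)
Spread: r - g = 0.1474 - 0.0147 = 0.1327
Substituting: P = $5.53 / 0.1327
P = $41.67

$41.67


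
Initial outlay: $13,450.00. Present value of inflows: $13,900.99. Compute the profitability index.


Formula: PI = PV(cash flows) / initial investment
Substituting: PI = $13,900.99 / $13,450.00
PI = 1.0335

1.0335


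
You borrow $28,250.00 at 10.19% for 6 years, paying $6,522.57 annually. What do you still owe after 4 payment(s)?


Formula: Balance = PV*(1+r)^k - PMT*((1+r)^k - 1)/r
Growth: (1 + 0.1019)^4 = 1.474242
Accumulated factor: ((1+r)^k - 1)/r = 4.653993
Balance = $28,250.00 * 1.474242 - $6,522.57 * 4.653993
Balance = $11,291.34

$11,291.34


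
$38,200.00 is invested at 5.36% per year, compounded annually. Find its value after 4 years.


Formula: FV = P * (1 + r)^n
Substituting: FV = $38,200.00 * (1 + 0.0536)^4
Growth factor: (1.0536)^4 = 1.232262
FV = $38,200.00 * 1.232262 = $47,072.41

$47,072.41


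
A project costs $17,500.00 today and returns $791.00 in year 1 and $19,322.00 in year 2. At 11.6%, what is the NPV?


Formula: NPV = C0 + C1/(1+r) + C2/(1+r)^2
Discount C1: $791.00 / (1 + 0.116) = $708.78
Discount C2: $19,322.00 / (1 + 0.116)^2 = $15,514.00
NPV = -$17,500.00 + $708.78 + $15,514.00 = -$1,277.22

-$1,277.22


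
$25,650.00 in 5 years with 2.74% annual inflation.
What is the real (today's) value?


Formula: Real value = nominal / (1 + inflation)^years
Price level: (1 + 0.0274)^5 = 1.144716
Real value = $25,650.00 / 1.144716 = $22,407.30

$22,407.30


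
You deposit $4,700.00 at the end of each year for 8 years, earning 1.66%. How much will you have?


Formula: FV = PMT * ((1+r)^n - 1) / r
Growth factor: (1 + 0.0166)^8 = 1.140777
Numerator: 1.140777 - 1 = 0.140777
FV = $4,700.00 * 0.140777 / 0.0166 = $39,858.61

$39,858.61


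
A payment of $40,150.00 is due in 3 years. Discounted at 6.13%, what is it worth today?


Formula: PV = FV / (1 + r)^n
Substituting: PV = $40,150.00 / (1 + 0.0613)^3
Discount factor: (1.0613)^3 = 1.195403
PV = $40,150.00 / 1.195403 = $33,586.99

$33,586.99


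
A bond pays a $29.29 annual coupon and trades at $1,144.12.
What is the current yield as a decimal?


Formula: Current yield = annual coupon / price
Substituting: CY = $29.29 / $1,144.12
CY = 0.0256

0.0256


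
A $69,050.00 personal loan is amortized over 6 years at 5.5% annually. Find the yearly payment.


Formula: PMT = PV * r / (1 - (1+r)^(-n))
Denominator: 1 - (1 + 0.055)^(-6) = 0.274754
Numerator: $69,050.00 * 0.055 = 3797.75
PMT = 3797.75 / 0.274754 = $13,822.36

$13,822.36


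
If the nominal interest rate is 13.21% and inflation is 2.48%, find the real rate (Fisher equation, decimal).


Formula: (1 + r_real) = (1 + r_nom) / (1 + inflation)
Substituting: (1 + r_real) = 1.1321 / 1.0248
(1 + r_real) = 1.104703
r_real = 1.104703 - 1 = 0.104703

0.104703


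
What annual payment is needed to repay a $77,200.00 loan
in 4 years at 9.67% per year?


Formula: PMT = PV * r / (1 - (1+r)^(-n))
Denominator: 1 - (1 + 0.0967)^(-4) = 0.308729
Numerator: $77,200.00 * 0.0967 = 7465.24
PMT = 7465.24 / 0.308729 = $24,180.60

$24,180.60


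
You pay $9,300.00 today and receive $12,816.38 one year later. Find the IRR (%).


Formula: IRR = C1/C0 - 1
Substituting: IRR = $12,816.38 / $9,300.00 - 1
Ratio: 1.378105 - 1 = 0.378105
IRR = 37.8105%

37.8105%


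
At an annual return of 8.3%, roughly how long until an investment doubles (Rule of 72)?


Formula: Years ≈ 72 / r
Substituting: Years ≈ 72 / 8.3
Years ≈ 8.7

8.7 years


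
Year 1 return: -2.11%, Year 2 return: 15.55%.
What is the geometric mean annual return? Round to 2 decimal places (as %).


Formula: Geometric mean = ((1+r1)*(1+r2))^(1/2) - 1
Product: (1 + -0.0211) * (1 + 0.1555) = 0.9789 * 1.1555 = 1.131119
Square root: 1.131119^0.5 = 1.063541
Geometric mean = 1.063541 - 1 = 0.063541
As percentage: 6.35%

6.35%


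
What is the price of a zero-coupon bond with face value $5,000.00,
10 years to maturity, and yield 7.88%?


Formula: Price = FV / (1 + r)^n
Substituting: Price = $5,000.00 / (1 + 0.0788)^10
Discount factor: (1.0788)^10 = 2.135057
Price = $5,000.00 / 2.135057 = $2,341.86

$2,341.86


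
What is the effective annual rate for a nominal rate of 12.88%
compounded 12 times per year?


Formula: EAR = (1 + r/m)^m - 1
Period rate: r/m = 0.1288 / 12 = 0.010733
Compounding: (1 + 0.010733)^12 = 1.136682
EAR = 1.136682 - 1 = 0.136682

0.136682


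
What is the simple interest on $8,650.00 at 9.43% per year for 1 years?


Formula: I = P * r * t
Substituting: I = $8,650.00 * 0.0943 * 1
Step: I = $8,650.00 * 0.0943
I = $815.70

$815.70


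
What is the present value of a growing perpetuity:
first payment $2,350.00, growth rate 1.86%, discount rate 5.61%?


Formula: PV = C / (r - g)
Spread: r - g = 0.0561 - 0.0186 = 0.0375
Substituting: PV = $2,350.00 / 0.0375
PV = $62,666.67

$62,666.67


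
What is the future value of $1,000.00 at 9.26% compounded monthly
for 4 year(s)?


Formula: FV = P * (1 + r/m)^(m*t)
Period rate: r/m = 0.0926 / 12 = 0.007717
Total periods: m*t = 12 * 4 = 48
Growth factor: (1 + 0.007717)^48 = 1.446256
FV = $1,000.00 * 1.446256 = $1,446.26

$1,446.26


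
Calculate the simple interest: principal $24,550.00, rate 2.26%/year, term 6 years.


Formula: I = P * r * t
Substituting: I = $24,550.00 * 0.0226 * 6
Step: I = $24,550.00 * 0.1356
I = $3,328.98

$3,328.98


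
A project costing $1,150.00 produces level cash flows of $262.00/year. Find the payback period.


Formula: Payback = investment / annual cash flow
Substituting: Payback = $1,150.00 / $262.00
Payback = 4.3893 years

4.3893 years


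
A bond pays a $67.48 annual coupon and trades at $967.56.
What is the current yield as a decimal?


Formula: Current yield = annual coupon / price
Substituting: CY = $67.48 / $967.56
CY = 0.069742

0.069742


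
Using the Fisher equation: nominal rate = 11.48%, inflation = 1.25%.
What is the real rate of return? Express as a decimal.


Formula: (1 + r_real) = (1 + r_nom) / (1 + inflation)
Substituting: (1 + r_real) = 1.1148 / 1.0125
(1 + r_real) = 1.101037
r_real = 1.101037 - 1 = 0.101037

0.101037


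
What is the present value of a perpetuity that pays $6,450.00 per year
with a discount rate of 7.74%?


Formula: PV = C / r
Substituting: PV = $6,450.00 / 0.0774
PV = $83,333.33

$83,333.33


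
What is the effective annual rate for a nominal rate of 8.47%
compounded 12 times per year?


Formula: EAR = (1 + r/m)^m - 1
Period rate: r/m = 0.0847 / 12 = 0.007058
Compounding: (1 + 0.007058)^12 = 1.088067
EAR = 1.088067 - 1 = 0.088067

0.088067


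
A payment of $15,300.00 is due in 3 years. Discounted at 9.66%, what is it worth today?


Formula: PV = FV / (1 + r)^n
Substituting: PV = $15,300.00 / (1 + 0.0966)^3
Discount factor: (1.0966)^3 = 1.318696
PV = $15,300.00 / 1.318696 = $11,602.37

$11,602.37


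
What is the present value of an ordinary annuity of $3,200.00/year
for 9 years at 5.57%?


Formula: PV = PMT * (1 - (1+r)^(-n)) / r
Discount factor: (1 + 0.0557)^(-9) = 0.613953
Bracket: 1 - 0.613953 = 0.386047
PV = $3,200.00 * 0.386047 / 0.0557 = $22,178.63

$22,178.63


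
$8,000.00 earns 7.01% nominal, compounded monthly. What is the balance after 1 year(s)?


Formula: FV = P * (1 + r/m)^(m*t)
Period rate: r/m = 0.0701 / 12 = 0.005842
Total periods: m*t = 12 * 1 = 12
Growth factor: (1 + 0.005842)^12 = 1.072397
FV = $8,000.00 * 1.072397 = $8,579.17

$8,579.17


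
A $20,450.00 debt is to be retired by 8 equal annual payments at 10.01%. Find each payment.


Formula: PMT = PV * r / (1 - (1+r)^(-n))
Denominator: 1 - (1 + 0.1001)^(-8) = 0.533832
Numerator: $20,450.00 * 0.1001 = 2047.045
PMT = 2047.045 / 0.533832 = $3,834.63

$3,834.63


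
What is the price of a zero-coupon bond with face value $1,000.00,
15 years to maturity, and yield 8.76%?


Formula: Price = FV / (1 + r)^n
Substituting: Price = $1,000.00 / (1 + 0.0876)^15
Discount factor: (1.0876)^15 = 3.524017
Price = $1,000.00 / 3.524017 = $283.77

$283.77


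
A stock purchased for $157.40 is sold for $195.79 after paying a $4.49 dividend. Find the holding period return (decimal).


Formula: HPR = (P1 - P0 + D) / P0
Gain: $195.79 - $157.40 + $4.49 = $42.88
HPR = $42.88 / $157.40 = 0.2724

0.2724


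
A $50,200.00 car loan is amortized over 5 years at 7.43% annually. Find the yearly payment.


Formula: PMT = PV * r / (1 - (1+r)^(-n))
Denominator: 1 - (1 + 0.0743)^(-5) = 0.301169
Numerator: $50,200.00 * 0.0743 = 3729.86
PMT = 3729.86 / 0.301169 = $12,384.61

$12,384.61


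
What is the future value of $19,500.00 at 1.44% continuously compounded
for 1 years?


Formula: FV = P * e^(r*t)
Exponent: r*t = 0.0144 * 1 = 0.0144
e^(0.0144) = 1.014504
FV = $19,500.00 * 1.014504 = $19,782.83

$19,782.83


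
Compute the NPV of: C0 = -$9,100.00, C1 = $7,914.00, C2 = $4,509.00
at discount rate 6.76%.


Formula: NPV = C0 + C1/(1+r) + C2/(1+r)^2
Discount C1: $7,914.00 / (1 + 0.0676) = $7,412.89
Discount C2: $4,509.00 / (1 + 0.0676)^2 = $3,956.06
NPV = -$9,100.00 + $7,412.89 + $3,956.06 = $2,268.95

$2,268.95


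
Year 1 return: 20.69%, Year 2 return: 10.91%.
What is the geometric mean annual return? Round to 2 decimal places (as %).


Formula: Geometric mean = ((1+r1)*(1+r2))^(1/2) - 1
Product: (1 + 0.2069) * (1 + 0.1091) = 1.2069 * 1.1091 = 1.338573
Square root: 1.338573^0.5 = 1.156967
Geometric mean = 1.156967 - 1 = 0.156967
As percentage: 15.70%

15.70%


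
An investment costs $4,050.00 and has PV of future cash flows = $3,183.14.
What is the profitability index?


Formula: PI = PV(cash flows) / initial investment
Substituting: PI = $3,183.14 / $4,050.00
PI = 0.786

0.786


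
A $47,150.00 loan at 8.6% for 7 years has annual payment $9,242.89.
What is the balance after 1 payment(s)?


Formula: Balance = PV*(1+r)^k - PMT*((1+r)^k - 1)/r
Growth: (1 + 0.086)^1 = 1.086
Accumulated factor: ((1+r)^k - 1)/r = 1.0
Balance = $47,150.00 * 1.086 - $9,242.89 * 1.0
Balance = $41,962.01

$41,962.01


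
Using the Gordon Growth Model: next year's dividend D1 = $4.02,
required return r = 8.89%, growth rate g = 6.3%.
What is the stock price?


Formula: P = D1 / (r - g)
Spread: r - g = 0.0889 - 0.063 = 0.0259
Substituting: P = $4.02 / 0.0259
P = $155.21

$155.21


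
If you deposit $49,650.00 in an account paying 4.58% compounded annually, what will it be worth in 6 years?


Formula: FV = P * (1 + r)^n
Substituting: FV = $49,650.00 * (1 + 0.0458)^6
Growth factor: (1.0458)^6 = 1.308253
FV = $49,650.00 * 1.308253 = $64,954.77

$64,954.77


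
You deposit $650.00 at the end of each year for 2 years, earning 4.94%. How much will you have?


Formula: FV = PMT * ((1+r)^n - 1) / r
Growth factor: (1 + 0.0494)^2 = 1.10124
Numerator: 1.10124 - 1 = 0.10124
FV = $650.00 * 0.10124 / 0.0494 = $1,332.11

$1,332.11


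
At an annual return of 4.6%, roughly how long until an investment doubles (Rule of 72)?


Formula: Years ≈ 72 / r
Substituting: Years ≈ 72 / 4.6
Years ≈ 15.7

15.7 years


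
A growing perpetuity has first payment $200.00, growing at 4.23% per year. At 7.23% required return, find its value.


Formula: PV = C / (r - g)
Spread: r - g = 0.0723 - 0.0423 = 0.03
Substituting: PV = $200.00 / 0.03
PV = $6,666.67

$6,666.67


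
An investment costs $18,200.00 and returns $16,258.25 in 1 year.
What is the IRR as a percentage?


Formula: IRR = C1/C0 - 1
Substituting: IRR = $16,258.25 / $18,200.00 - 1
Ratio: 0.89331 - 1 = -0.10669
IRR = -10.669%

-10.669%


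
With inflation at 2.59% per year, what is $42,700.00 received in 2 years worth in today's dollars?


Formula: Real value = nominal / (1 + inflation)^years
Price level: (1 + 0.0259)^2 = 1.052471
Real value = $42,700.00 / 1.052471 = $40,571.20

$40,571.20


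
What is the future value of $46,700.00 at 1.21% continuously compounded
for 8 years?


Formula: FV = P * e^(r*t)
Exponent: r*t = 0.0121 * 8 = 0.0968
e^(0.0968) = 1.10164
FV = $46,700.00 * 1.10164 = $51,446.59

$51,446.59


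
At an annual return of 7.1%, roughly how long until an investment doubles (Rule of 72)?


Formula: Years ≈ 72 / r
Substituting: Years ≈ 72 / 7.1
Years ≈ 10.1

10.1 years


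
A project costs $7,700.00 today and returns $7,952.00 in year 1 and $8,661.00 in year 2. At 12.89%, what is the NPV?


Formula: NPV = C0 + C1/(1+r) + C2/(1+r)^2
Discount C1: $7,952.00 / (1 + 0.1289) = $7,044.03
Discount C2: $8,661.00 / (1 + 0.1289)^2 = $6,796.06
NPV = -$7,700.00 + $7,044.03 + $6,796.06 = $6,140.08

$6,140.08


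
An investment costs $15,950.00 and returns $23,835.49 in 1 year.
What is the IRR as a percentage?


Formula: IRR = C1/C0 - 1
Substituting: IRR = $23,835.49 / $15,950.00 - 1
Ratio: 1.494388 - 1 = 0.494388
IRR = 49.4388%

49.4388%


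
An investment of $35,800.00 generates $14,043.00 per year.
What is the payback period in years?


Formula: Payback = investment / annual cash flow
Substituting: Payback = $35,800.00 / $14,043.00
Payback = 2.5493 years

2.5493 years


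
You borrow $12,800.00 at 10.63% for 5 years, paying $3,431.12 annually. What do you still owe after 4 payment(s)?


Formula: Balance = PV*(1+r)^k - PMT*((1+r)^k - 1)/r
Growth: (1 + 0.1063)^4 = 1.49793
Accumulated factor: ((1+r)^k - 1)/r = 4.6842
Balance = $12,800.00 * 1.49793 - $3,431.12 * 4.6842
Balance = $3,101.46

$3,101.46


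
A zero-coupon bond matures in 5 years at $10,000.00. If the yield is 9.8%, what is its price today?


Formula: Price = FV / (1 + r)^n
Substituting: Price = $10,000.00 / (1 + 0.098)^5
Discount factor: (1.098)^5 = 1.595922
Price = $10,000.00 / 1.595922 = $6,265.97

$6,265.97


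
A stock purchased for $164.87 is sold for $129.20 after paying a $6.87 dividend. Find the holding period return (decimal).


Formula: HPR = (P1 - P0 + D) / P0
Gain: $129.20 - $164.87 + $6.87 = -$28.80
HPR = -$28.80 / $164.87 = -0.1747

-0.1747


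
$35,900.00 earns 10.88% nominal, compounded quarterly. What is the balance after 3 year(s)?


Formula: FV = P * (1 + r/m)^(m*t)
Period rate: r/m = 0.1088 / 4 = 0.0272
Total periods: m*t = 4 * 3 = 12
Growth factor: (1 + 0.0272)^12 = 1.37994
FV = $35,900.00 * 1.37994 = $49,539.84

$49,539.84


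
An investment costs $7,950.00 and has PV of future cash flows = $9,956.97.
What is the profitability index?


Formula: PI = PV(cash flows) / initial investment
Substituting: PI = $9,956.97 / $7,950.00
PI = 1.2524

1.2524


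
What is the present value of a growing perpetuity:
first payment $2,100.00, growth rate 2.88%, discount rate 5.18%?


Formula: PV = C / (r - g)
Spread: r - g = 0.0518 - 0.0288 = 0.023
Substituting: PV = $2,100.00 / 0.023
PV = $91,304.35

$91,304.35


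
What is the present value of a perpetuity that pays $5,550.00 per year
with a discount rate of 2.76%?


Formula: PV = C / r
Substituting: PV = $5,550.00 / 0.0276
PV = $201,086.96

$201,086.96


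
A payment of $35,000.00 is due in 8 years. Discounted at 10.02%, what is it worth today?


Formula: PV = FV / (1 + r)^n
Substituting: PV = $35,000.00 / (1 + 0.1002)^8
Discount factor: (1.1002)^8 = 2.146709
PV = $35,000.00 / 2.146709 = $16,304.03

$16,304.03


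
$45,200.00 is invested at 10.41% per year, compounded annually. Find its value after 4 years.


Formula: FV = P * (1 + r)^n
Substituting: FV = $45,200.00 * (1 + 0.1041)^4
Growth factor: (1.1041)^4 = 1.486051
FV = $45,200.00 * 1.486051 = $67,169.49

$67,169.49


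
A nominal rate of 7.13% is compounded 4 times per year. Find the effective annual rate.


Formula: EAR = (1 + r/m)^m - 1
Period rate: r/m = 0.0713 / 4 = 0.017825
Compounding: (1 + 0.017825)^4 = 1.073229
EAR = 1.073229 - 1 = 0.073229

0.073229


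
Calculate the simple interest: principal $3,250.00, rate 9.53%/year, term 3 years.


Formula: I = P * r * t
Substituting: I = $3,250.00 * 0.0953 * 3
Step: I = $3,250.00 * 0.2859
I = $929.18

$929.18


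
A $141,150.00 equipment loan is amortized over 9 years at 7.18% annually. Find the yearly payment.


Formula: PMT = PV * r / (1 - (1+r)^(-n))
Denominator: 1 - (1 + 0.0718)^(-9) = 0.464233
Numerator: $141,150.00 * 0.0718 = 10134.57
PMT = 10134.57 / 0.464233 = $21,830.80

$21,830.80


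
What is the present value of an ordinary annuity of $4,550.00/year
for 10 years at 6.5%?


Formula: PV = PMT * (1 - (1+r)^(-n)) / r
Discount factor: (1 + 0.065)^(-10) = 0.532726
Bracket: 1 - 0.532726 = 0.467274
PV = $4,550.00 * 0.467274 / 0.065 = $32,709.18

$32,709.18


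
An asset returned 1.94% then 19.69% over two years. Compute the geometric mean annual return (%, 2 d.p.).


Formula: Geometric mean = ((1+r1)*(1+r2))^(1/2) - 1
Product: (1 + 0.0194) * (1 + 0.1969) = 1.0194 * 1.1969 = 1.22012
Square root: 1.22012^0.5 = 1.10459
Geometric mean = 1.10459 - 1 = 0.10459
As percentage: 10.46%

10.46%


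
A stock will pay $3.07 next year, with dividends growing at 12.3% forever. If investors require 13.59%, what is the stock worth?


Formula: P = D1 / (r - g)
Spread: r - g = 0.1359 - 0.123 = 0.0129
Substituting: P = $3.07 / 0.0129
P = $237.98

$237.98


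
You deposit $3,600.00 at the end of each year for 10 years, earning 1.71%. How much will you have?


Formula: FV = PMT * ((1+r)^n - 1) / r
Growth factor: (1 + 0.0171)^10 = 1.184777
Numerator: 1.184777 - 1 = 0.184777
FV = $3,600.00 * 0.184777 / 0.0171 = $38,900.38

$38,900.38


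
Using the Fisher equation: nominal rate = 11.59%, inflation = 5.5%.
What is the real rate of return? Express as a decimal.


Formula: (1 + r_real) = (1 + r_nom) / (1 + inflation)
Substituting: (1 + r_real) = 1.1159 / 1.055
(1 + r_real) = 1.057725
r_real = 1.057725 - 1 = 0.057725

0.057725


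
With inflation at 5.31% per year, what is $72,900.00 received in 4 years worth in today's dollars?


Formula: Real value = nominal / (1 + inflation)^years
Price level: (1 + 0.0531)^4 = 1.229924
Real value = $72,900.00 / 1.229924 = $59,271.93

$59,271.93


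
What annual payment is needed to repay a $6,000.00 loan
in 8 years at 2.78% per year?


Formula: PMT = PV * r / (1 - (1+r)^(-n))
Denominator: 1 - (1 + 0.0278)^(-8) = 0.196971
Numerator: $6,000.00 * 0.0278 = 166.8
PMT = 166.8 / 0.196971 = $846.82

$846.82


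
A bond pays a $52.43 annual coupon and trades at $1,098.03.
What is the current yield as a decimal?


Formula: Current yield = annual coupon / price
Substituting: CY = $52.43 / $1,098.03
CY = 0.047749

0.047749


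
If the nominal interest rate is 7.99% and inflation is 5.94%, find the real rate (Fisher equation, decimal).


Formula: (1 + r_real) = (1 + r_nom) / (1 + inflation)
Substituting: (1 + r_real) = 1.0799 / 1.0594
(1 + r_real) = 1.019351
r_real = 1.019351 - 1 = 0.019351

0.019351


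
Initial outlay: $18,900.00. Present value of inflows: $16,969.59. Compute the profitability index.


Formula: PI = PV(cash flows) / initial investment
Substituting: PI = $16,969.59 / $18,900.00
PI = 0.8979

0.8979


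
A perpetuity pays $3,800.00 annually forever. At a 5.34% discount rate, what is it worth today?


Formula: PV = C / r
Substituting: PV = $3,800.00 / 0.0534
PV = $71,161.05

$71,161.05


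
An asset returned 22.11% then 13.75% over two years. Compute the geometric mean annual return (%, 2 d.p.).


Formula: Geometric mean = ((1+r1)*(1+r2))^(1/2) - 1
Product: (1 + 0.2211) * (1 + 0.1375) = 1.2211 * 1.1375 = 1.389001
Square root: 1.389001^0.5 = 1.178559
Geometric mean = 1.178559 - 1 = 0.178559
As percentage: 17.86%

17.86%


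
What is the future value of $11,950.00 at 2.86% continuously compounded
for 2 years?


Formula: FV = P * e^(r*t)
Exponent: r*t = 0.0286 * 2 = 0.0572
e^(0.0572) = 1.058868
FV = $11,950.00 * 1.058868 = $12,653.47

$12,653.47


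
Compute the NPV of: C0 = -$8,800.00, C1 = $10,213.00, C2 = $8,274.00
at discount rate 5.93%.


Formula: NPV = C0 + C1/(1+r) + C2/(1+r)^2
Discount C1: $10,213.00 / (1 + 0.0593) = $9,641.27
Discount C2: $8,274.00 / (1 + 0.0593)^2 = $7,373.57
NPV = -$8,800.00 + $9,641.27 + $7,373.57 = $8,214.84

$8,214.84


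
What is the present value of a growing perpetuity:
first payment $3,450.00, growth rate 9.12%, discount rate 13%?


Formula: PV = C / (r - g)
Spread: r - g = 0.13 - 0.0912 = 0.0388
Substituting: PV = $3,450.00 / 0.0388
PV = $88,917.53

$88,917.53


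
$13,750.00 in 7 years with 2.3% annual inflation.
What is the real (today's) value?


Formula: Real value = nominal / (1 + inflation)^years
Price level: (1 + 0.023)^7 = 1.172545
Real value = $13,750.00 / 1.172545 = $11,726.63

$11,726.63


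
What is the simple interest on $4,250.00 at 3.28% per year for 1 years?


Formula: I = P * r * t
Substituting: I = $4,250.00 * 0.0328 * 1
Step: I = $4,250.00 * 0.0328
I = $139.40

$139.40
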